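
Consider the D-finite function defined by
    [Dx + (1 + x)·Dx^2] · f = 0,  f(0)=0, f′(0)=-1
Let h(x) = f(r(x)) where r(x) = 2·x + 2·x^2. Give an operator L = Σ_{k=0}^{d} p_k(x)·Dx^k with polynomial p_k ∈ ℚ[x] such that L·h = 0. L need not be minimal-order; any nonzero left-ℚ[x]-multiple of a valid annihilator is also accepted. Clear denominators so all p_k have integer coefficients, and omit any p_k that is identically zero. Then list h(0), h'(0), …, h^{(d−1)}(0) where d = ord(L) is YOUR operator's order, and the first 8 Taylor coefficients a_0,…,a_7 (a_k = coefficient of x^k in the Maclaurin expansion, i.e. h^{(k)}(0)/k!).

f: a_k = 0, -1, 1/2, -1/3, 1/4, -1/5, 1/6, -1/7, …
L₀ from L_f via x↦r, Dx↦r'^{-1}Dx.
L = (4·x + 4·x^2)·Dx + (1 + 4·x + 6·x^2 + 4·x^3)·Dx^2  (order 2).
h: a_k = 0, -2, 0, 4/3, -2, 8/5, 0, -16/7, …
ICs: h(0) = 0, h′(0) = -2.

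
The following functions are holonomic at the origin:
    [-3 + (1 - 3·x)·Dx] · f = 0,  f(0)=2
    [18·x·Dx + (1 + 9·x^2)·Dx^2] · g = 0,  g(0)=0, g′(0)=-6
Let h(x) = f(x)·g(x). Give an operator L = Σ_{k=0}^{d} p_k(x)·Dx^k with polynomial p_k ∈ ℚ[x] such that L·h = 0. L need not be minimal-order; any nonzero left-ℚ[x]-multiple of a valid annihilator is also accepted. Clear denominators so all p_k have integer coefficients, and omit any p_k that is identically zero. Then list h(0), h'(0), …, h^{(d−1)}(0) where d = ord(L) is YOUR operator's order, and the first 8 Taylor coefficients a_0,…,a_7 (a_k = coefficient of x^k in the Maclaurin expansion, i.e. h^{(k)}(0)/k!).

f: a_k = 2, 6, 18, 54, 162, 486, 1458, 4374, …
g: a_k = 0, -6, 0, 18, 0, -486/5, 0, 4374/7, …
Sym-product of L_f,L_g gives L₀ (≤ ord 2).
L = 54·x + (6 - 18·x + 108·x^2)·Dx + (-1 + 3·x - 9·x^2 + 27·x^3)·Dx^2  (order 2).
h: a_k = 0, -12, -36, -72, -216, -4212/5, -12636/5, -221616/35, …
ICs: h(0) = 0, h′(0) = -12.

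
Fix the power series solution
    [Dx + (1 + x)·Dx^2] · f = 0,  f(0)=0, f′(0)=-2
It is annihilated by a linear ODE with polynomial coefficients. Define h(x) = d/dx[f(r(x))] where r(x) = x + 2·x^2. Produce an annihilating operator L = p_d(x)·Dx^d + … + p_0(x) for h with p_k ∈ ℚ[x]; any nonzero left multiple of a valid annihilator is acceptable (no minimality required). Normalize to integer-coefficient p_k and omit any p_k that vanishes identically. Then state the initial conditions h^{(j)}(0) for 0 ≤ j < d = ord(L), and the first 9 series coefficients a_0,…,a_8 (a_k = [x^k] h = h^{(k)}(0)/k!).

L = (-3 + 4·x + 8·x^2) + (1 + 5·x + 6·x^2 + 8·x^3)·Dx  (order 1).
h: a_k = -2, -6, 10, 2, -22, 18, 26, -62, 10, …
ICs: h(0) = -2.

f: a_k = 0, -2, 1, -2/3, 1/2, -2/5, 1/3, -2/7, 1/4, …
Substitute x→r, Dx→(1/r')Dx; clear ⇒ L₀.
h₀' ⇒ L via d/dx closure of L₀.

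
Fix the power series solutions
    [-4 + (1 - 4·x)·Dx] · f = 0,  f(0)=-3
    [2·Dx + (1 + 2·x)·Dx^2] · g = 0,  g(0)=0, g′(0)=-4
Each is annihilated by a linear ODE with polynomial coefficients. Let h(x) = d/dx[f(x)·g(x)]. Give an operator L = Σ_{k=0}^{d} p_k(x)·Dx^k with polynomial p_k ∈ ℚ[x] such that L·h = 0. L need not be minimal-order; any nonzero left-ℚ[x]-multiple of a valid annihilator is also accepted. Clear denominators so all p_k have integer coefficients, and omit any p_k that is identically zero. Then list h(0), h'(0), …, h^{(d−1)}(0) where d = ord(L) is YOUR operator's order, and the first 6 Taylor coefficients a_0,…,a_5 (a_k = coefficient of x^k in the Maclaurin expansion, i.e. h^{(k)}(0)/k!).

L = 32 + (8 + 40·x)·Dx + (-1 + 2·x + 8·x^2)·Dx^2  (order 2).
h: a_k = 12, 72, 480, 2464, 12512, 298368/5, …
ICs: h(0) = 12, h′(0) = 72.

f: a_k = -3, -12, -48, -192, -768, -3072, …
g: a_k = 0, -4, 4, -16/3, 8, -64/5, …
Product ⇒ symmetric product L₀, ord ≤ 2.
Differentiate: ansatz ord ≤ ord L₀ ⇒ L.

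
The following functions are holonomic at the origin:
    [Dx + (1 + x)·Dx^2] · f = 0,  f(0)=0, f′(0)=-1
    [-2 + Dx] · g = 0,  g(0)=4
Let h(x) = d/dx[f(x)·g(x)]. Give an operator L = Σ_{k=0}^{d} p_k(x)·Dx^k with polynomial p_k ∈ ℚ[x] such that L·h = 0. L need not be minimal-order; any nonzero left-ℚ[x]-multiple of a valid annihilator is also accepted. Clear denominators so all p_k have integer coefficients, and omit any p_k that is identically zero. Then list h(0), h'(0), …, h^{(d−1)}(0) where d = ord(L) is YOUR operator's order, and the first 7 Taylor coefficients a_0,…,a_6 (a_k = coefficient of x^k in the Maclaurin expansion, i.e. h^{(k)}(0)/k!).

f: a_k = 0, -1, 1/2, -1/3, 1/4, -1/5, 1/6, …
g: a_k = 4, 8, 8, 16/3, 8/3, 16/15, 16/45, …
Product ⇒ symmetric product L₀, ord ≤ 2.
h=h₀': d/dx-closure on L₀ ⇒ L.
L = (4 + 8·x + 8·x^2) + (-4 - 10·x - 8·x^2)·Dx + (1 + 3·x + 2·x^2)·Dx^2  (order 2).
h: a_k = -4, -12, -16, -12, -22/3, -8/3, -68/45, …
ICs: h(0) = -4, h′(0) = -12.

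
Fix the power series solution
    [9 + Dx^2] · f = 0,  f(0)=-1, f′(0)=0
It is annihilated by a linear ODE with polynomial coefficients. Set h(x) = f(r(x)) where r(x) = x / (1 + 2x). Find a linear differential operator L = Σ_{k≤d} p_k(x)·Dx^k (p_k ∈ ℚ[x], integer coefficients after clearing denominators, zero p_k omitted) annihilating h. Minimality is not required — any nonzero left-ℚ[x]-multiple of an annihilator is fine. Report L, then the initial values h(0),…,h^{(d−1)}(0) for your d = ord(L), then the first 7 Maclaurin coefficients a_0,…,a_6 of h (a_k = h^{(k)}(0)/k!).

f: a_k = -1, 0, 9/2, 0, -27/8, 0, 81/80, …
Change of var in L_f (x↦r) gives L₀.
L = 9 + (4 + 24·x + 48·x^2 + 32·x^3)·Dx + (1 + 8·x + 24·x^2 + 32·x^3 + 16·x^4)·Dx^2  (order 2).
h: a_k = -1, 0, 9/2, -18, 405/8, -117, 18081/80, …
ICs: h(0) = -1, h′(0) = 0.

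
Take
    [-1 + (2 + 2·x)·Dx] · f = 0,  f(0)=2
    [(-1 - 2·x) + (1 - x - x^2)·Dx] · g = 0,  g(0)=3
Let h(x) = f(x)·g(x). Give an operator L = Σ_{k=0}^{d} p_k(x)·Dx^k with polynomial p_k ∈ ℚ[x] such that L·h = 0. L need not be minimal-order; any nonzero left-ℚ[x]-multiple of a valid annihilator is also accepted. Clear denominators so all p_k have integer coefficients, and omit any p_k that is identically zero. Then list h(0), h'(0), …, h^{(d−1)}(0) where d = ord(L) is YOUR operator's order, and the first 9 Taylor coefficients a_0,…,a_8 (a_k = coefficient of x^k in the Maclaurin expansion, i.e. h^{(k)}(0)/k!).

L = (3 + 5·x + 3·x^2) + (-2 + 4·x^2 + 2·x^3)·Dx  (order 1).
h: a_k = 6, 9, 57/4, 189/8, 2409/64, 7863/128, 50661/512, 164325/1024, 4249065/16384, …
ICs: h(0) = 6.

f: a_k = 2, 1, -1/4, 1/8, -5/64, 7/128, -21/512, 33/1024, -429/16384, …
g: a_k = 3, 3, 6, 9, 15, 24, 39, 63, 102, …
Product ⇒ symmetric product L₀, ord ≤ 1.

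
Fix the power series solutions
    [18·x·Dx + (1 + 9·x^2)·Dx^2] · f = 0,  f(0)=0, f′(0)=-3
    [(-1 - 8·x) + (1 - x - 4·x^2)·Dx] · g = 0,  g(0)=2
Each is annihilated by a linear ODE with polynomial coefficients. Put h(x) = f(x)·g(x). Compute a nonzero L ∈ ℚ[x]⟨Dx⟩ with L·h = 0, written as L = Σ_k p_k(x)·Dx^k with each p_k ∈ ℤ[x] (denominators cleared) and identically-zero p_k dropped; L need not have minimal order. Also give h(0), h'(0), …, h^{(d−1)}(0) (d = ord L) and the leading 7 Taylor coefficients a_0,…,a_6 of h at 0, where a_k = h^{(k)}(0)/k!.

L = (8 + 18·x + 216·x^2) + (2 - 2·x + 36·x^2 + 216·x^3)·Dx + (-1 + x - 5·x^2 + 9·x^3 + 36·x^4)·Dx^2  (order 2).
h: a_k = 0, -6, -6, -12, -36, -906/5, -1626/5, …
ICs: h(0) = 0, h′(0) = -6.

f: a_k = 0, -3, 0, 9, 0, -243/5, 0, …
g: a_k = 2, 2, 10, 18, 58, 130, 362, …
L₀ := L_f ⊗_s L_g (sym. prod.), ord ≤ 2.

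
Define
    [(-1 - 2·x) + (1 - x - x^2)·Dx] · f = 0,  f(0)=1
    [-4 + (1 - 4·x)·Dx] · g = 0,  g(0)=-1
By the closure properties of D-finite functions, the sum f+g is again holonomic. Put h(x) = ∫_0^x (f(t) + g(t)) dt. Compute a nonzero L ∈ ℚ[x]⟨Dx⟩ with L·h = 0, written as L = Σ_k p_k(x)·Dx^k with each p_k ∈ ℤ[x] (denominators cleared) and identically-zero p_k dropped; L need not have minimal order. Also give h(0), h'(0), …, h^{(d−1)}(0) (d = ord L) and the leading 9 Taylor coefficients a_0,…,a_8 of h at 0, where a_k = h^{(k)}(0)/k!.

f: a_k = 1, 1, 2, 3, 5, 8, 13, 21, 34, …
g: a_k = -1, -4, -16, -64, -256, -1024, -4096, -16384, -65536, …
f+g: L₀ = lclm(L_f,L_g), ord ≤ 1+1.
h=∫h₀ ⇒ L = L₀·Dx.
L = (-16 - 72·x + 24·x^2 - 32·x^3)·Dx + (28 - 38·x - 54·x^2 + 16·x^3 - 64·x^4)·Dx^2 + (-3 + 17·x - 23·x^2 + 14·x^3 - 4·x^4 - 16·x^5)·Dx^3  (order 3).
h: a_k = 0, 0, -3/2, -14/3, -61/4, -251/5, -508/3, -4083/7, -16363/8, …
ICs: h(0) = 0, h′(0) = 0, h′′(0) = -3.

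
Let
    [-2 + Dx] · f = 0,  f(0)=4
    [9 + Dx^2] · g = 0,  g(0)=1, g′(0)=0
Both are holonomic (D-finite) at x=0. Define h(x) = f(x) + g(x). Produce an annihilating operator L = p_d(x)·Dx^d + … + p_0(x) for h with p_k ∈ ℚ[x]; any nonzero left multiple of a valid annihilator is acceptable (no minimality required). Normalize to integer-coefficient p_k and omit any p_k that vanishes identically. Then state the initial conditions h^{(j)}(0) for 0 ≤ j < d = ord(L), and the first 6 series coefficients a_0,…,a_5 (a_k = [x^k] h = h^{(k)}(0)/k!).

L = -18 + 9·Dx - 2·Dx^2 + Dx^3  (order 3).
h: a_k = 5, 8, 7/2, 16/3, 145/24, 16/15, …
ICs: h(0) = 5, h′(0) = 8, h′′(0) = 7.

f: a_k = 4, 8, 8, 16/3, 8/3, 16/15, …
g: a_k = 1, 0, -9/2, 0, 27/8, 0, …
h₀=f+g: left-lcm gives L₀, ord ≤ 3.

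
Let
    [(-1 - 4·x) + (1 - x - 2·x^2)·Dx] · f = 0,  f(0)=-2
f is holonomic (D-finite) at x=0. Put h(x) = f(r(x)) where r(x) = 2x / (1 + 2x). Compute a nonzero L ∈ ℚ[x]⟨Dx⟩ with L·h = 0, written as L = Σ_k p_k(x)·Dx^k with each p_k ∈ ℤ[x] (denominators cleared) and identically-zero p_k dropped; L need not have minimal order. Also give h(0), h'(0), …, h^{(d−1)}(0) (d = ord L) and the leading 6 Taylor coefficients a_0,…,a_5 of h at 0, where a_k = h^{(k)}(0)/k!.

L = (2 + 20·x) + (-1 - 4·x + 4·x^2 + 16·x^3)·Dx  (order 1).
h: a_k = -2, -4, -16, 0, -128, 256, …
ICs: h(0) = -2.

f: a_k = -2, -2, -6, -10, -22, -42, …
h₀=f(r): pull back L_f along r ⇒ L₀.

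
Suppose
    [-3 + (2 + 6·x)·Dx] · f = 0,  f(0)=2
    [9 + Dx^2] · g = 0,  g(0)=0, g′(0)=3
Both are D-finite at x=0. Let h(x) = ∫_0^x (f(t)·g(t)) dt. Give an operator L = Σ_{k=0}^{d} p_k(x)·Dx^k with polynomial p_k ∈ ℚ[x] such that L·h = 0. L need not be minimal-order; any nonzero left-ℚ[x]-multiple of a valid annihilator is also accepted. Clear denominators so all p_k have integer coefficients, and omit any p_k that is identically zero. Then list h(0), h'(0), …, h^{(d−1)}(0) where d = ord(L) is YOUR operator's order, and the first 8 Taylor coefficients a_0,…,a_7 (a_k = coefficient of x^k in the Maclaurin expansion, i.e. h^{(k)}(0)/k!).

f: a_k = 2, 3, -9/4, 27/8, -405/64, 1701/128, -15309/512, 72171/1024, …
g: a_k = 0, 3, 0, -9/2, 0, 81/40, 0, -243/560, …
Product ⇒ symmetric product L₀, ord ≤ 2.
h=∫h₀ ⇒ L = L₀·Dx.
L = (63 + 216·x + 324·x^2)·Dx + (-12 - 36·x)·Dx^2 + (4 + 24·x + 36·x^2)·Dx^3  (order 3).
h: a_k = 0, 0, 3, 3, -63/16, -27/40, -513/640, 19683/4480, …
ICs: h(0) = 0, h′(0) = 0, h′′(0) = 6.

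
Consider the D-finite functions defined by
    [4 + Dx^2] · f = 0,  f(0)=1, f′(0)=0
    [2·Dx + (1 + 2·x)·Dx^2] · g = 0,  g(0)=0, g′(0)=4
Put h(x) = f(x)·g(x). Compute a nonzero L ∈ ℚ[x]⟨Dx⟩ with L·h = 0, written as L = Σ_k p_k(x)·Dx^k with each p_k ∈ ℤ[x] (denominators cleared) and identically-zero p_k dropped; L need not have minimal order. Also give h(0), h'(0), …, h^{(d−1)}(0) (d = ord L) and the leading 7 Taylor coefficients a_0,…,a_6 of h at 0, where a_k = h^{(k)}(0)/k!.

f: a_k = 1, 0, -2, 0, 2/3, 0, -4/45, …
g: a_k = 0, 4, -4, 16/3, -8, 64/5, -64/3, …
Sym-product of L_f,L_g gives L₀ (≤ ord 4).
L = (-48 + 192·x + 1216·x^2 + 2048·x^3 + 1024·x^4) + (32 + 320·x + 768·x^2 + 512·x^3)·Dx + (160·x + 672·x^2 + 1024·x^3 + 512·x^4)·Dx^2 + (8 + 80·x + 192·x^2 + 128·x^3)·Dx^3 + (3 + 28·x + 92·x^2 + 128·x^3 + 64·x^4)·Dx^4  (order 4).
h: a_k = 0, 4, -4, -8/3, 0, 24/5, -8, …
ICs: h(0) = 0, h′(0) = 4, h′′(0) = -8, h′′′(0) = -16.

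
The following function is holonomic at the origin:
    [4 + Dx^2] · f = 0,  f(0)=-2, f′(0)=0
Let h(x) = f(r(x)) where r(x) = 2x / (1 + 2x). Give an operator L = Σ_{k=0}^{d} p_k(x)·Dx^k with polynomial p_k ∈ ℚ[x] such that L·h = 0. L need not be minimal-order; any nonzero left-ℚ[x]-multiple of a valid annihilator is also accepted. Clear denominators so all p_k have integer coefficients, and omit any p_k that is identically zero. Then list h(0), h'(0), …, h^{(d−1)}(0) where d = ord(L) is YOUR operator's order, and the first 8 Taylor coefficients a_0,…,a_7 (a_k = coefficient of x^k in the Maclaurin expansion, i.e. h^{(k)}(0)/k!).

f: a_k = -2, 0, 4, 0, -4/3, 0, 8/45, 0, …
L₀ from L_f via x↦r, Dx↦r'^{-1}Dx.
L = 16 + (4 + 24·x + 48·x^2 + 32·x^3)·Dx + (1 + 8·x + 24·x^2 + 32·x^3 + 16·x^4)·Dx^2  (order 2).
h: a_k = -2, 0, 16, -64, 512/3, -1024/3, 19712/45, 1024/5, …
ICs: h(0) = -2, h′(0) = 0.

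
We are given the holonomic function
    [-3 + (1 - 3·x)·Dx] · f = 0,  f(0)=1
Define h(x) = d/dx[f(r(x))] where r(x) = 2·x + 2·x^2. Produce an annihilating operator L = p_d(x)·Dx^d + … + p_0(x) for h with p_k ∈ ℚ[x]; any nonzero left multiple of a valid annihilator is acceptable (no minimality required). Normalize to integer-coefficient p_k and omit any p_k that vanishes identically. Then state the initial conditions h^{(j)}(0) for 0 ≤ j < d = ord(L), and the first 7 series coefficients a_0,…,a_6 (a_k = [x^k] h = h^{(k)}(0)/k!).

f: a_k = 1, 3, 9, 27, 81, 243, 729, …
Substitute x→r, Dx→(1/r')Dx; clear ⇒ L₀.
h=h₀': d/dx-closure on L₀ ⇒ L.
L = (14 + 36·x + 36·x^2) + (-1 + 4·x + 18·x^2 + 12·x^3)·Dx  (order 1).
h: a_k = 6, 84, 864, 7920, 68040, 561168, 4499712, …
ICs: h(0) = 6.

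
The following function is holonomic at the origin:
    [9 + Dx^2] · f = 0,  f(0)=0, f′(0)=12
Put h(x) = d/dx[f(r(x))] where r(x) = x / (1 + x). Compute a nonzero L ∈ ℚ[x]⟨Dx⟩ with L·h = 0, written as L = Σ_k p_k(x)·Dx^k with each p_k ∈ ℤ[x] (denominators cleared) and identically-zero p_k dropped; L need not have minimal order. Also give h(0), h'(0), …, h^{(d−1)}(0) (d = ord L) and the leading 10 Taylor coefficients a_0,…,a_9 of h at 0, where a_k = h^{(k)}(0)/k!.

L = (15 + 12·x + 6·x^2) + (6 + 18·x + 18·x^2 + 6·x^3)·Dx + (1 + 4·x + 6·x^2 + 4·x^3 + x^4)·Dx^2  (order 2).
h: a_k = 12, -24, -18, 168, -879/2, 765, -19353/20, 3786/5, 268299/1120, -269643/112, …
ICs: h(0) = 12, h′(0) = -24.

f: a_k = 0, 12, 0, -18, 0, 81/10, 0, -243/140, 0, 243/1120, …
L₀ from L_f via x↦r, Dx↦r'^{-1}Dx.
Derive L from L₀ (diff closure).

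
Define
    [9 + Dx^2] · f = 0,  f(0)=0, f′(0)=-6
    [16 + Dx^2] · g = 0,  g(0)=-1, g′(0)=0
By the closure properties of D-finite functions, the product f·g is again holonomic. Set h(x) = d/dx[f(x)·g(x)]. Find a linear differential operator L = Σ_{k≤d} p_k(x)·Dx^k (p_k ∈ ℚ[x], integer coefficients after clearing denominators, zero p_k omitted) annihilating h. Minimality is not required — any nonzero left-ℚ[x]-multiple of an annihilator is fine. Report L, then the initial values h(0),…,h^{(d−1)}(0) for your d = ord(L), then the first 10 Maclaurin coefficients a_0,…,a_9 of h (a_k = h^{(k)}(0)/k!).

L = 49 + 50·Dx^2 + Dx^4  (order 4).
h: a_k = 6, 0, -171, 0, 2801/4, 0, -137257/120, 0, 2241867/2240, 0, …
ICs: h(0) = 6, h′(0) = 0, h′′(0) = -342, h′′′(0) = 0.

f: a_k = 0, -6, 0, 9, 0, -81/20, 0, 243/280, 0, -243/2240, …
g: a_k = -1, 0, 8, 0, -32/3, 0, 256/45, 0, -512/315, 0, …
Product ⇒ symmetric product L₀, ord ≤ 4.
h=h₀': d/dx-closure on L₀ ⇒ L.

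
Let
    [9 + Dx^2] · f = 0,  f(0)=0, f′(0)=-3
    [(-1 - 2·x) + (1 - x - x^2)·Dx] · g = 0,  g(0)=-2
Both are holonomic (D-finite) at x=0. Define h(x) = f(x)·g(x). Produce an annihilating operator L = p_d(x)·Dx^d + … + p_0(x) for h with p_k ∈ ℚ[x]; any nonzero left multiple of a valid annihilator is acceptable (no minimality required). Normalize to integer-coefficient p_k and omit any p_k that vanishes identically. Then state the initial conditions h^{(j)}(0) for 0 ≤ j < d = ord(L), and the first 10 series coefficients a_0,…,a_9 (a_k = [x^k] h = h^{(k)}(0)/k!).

f: a_k = 0, -3, 0, 9/2, 0, -81/40, 0, 243/560, 0, -243/4480, …
g: a_k = -2, -2, -4, -6, -10, -16, -26, -42, -68, -110, …
Product ⇒ symmetric product L₀, ord ≤ 2.
L = (-7 + 9·x + 9·x^2) + (2 + 4·x)·Dx + (-1 + x + x^2)·Dx^2  (order 2).
h: a_k = 0, 6, 6, 3, 9, 321/20, 501/20, 2253/56, 18279/280, 47319/448, …
ICs: h(0) = 0, h′(0) = 6.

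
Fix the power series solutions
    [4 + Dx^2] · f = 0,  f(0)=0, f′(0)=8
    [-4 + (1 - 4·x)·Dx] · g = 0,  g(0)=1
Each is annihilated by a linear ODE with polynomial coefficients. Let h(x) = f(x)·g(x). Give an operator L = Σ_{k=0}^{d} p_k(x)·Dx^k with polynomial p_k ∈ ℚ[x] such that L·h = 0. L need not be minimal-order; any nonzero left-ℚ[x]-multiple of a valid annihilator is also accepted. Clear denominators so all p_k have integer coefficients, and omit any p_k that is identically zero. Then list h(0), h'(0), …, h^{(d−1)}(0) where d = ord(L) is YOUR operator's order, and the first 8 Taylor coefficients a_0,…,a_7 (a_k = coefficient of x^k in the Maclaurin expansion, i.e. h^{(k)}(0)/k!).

f: a_k = 0, 8, 0, -16/3, 0, 16/15, 0, -32/315, …
g: a_k = 1, 4, 16, 64, 256, 1024, 4096, 16384, …
Sym-product of L_f,L_g gives L₀ (≤ ord 2).
L = (-4 + 16·x) + 8·Dx + (-1 + 4·x)·Dx^2  (order 2).
h: a_k = 0, 8, 32, 368/3, 1472/3, 29456/15, 117824/15, 9897184/315, …
ICs: h(0) = 0, h′(0) = 8.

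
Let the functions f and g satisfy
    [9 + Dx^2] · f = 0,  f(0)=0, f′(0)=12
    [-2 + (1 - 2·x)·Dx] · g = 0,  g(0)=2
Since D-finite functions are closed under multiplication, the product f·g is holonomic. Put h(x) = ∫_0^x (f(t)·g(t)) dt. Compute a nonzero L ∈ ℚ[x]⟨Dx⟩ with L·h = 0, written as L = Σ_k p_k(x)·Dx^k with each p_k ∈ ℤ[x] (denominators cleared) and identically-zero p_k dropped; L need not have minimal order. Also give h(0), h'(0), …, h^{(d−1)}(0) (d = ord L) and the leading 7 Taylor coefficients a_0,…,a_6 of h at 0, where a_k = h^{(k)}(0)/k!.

f: a_k = 0, 12, 0, -18, 0, 81/10, 0, …
g: a_k = 2, 4, 8, 16, 32, 64, 128, …
h₀=f·g: eliminate ⇒ L₀, order ≤ 2·1.
h=∫₀ˣh₀: take L = L₀·Dx.
L = (-9 + 18·x)·Dx + 4·Dx^2 + (-1 + 2·x)·Dx^3  (order 3).
h: a_k = 0, 0, 12, 16, 15, 24, 427/10, …
ICs: h(0) = 0, h′(0) = 0, h′′(0) = 24.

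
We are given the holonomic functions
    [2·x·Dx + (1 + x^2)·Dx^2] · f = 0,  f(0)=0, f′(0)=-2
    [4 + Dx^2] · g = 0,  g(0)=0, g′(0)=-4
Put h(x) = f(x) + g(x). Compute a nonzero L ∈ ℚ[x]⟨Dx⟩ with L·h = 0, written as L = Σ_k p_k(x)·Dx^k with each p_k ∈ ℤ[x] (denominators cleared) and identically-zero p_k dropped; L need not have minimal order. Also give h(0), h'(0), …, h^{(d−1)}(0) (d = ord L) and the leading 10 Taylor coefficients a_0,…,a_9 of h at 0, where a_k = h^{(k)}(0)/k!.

f: a_k = 0, -2, 0, 2/3, 0, -2/5, 0, 2/7, 0, -2/9, …
g: a_k = 0, -4, 0, 8/3, 0, -8/15, 0, 16/315, 0, -8/2835, …
f+g: L₀ = lclm(L_f,L_g), ord ≤ 2+2.
L = (-32·x + 80·x^3 + 16·x^5)·Dx + (4 + 32·x^2 + 36·x^4 + 8·x^6)·Dx^2 + (-8·x + 20·x^3 + 4·x^5)·Dx^3 + (1 + 8·x^2 + 9·x^4 + 2·x^6)·Dx^4  (order 4).
h: a_k = 0, -6, 0, 10/3, 0, -14/15, 0, 106/315, 0, -638/2835, …
ICs: h(0) = 0, h′(0) = -6, h′′(0) = 0, h′′′(0) = 20.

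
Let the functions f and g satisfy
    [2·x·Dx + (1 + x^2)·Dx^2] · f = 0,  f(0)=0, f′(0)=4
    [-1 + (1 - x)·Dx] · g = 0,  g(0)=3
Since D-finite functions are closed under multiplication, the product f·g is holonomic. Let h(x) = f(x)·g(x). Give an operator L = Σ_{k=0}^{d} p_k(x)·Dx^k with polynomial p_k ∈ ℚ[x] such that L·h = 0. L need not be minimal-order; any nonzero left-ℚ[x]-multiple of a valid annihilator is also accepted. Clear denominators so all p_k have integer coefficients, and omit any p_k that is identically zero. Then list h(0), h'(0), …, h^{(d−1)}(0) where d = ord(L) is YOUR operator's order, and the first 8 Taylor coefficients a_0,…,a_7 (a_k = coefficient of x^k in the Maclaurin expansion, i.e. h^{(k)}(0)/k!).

f: a_k = 0, 4, 0, -4/3, 0, 4/5, 0, -4/7, …
g: a_k = 3, 3, 3, 3, 3, 3, 3, 3, …
f·g: L₀ = L_f ⊗_s L_g, ord ≤ 2·1.
L = 2·x + (2 - 2·x + 4·x^2)·Dx + (-1 + x - x^2 + x^3)·Dx^2  (order 2).
h: a_k = 0, 12, 12, 8, 8, 52/5, 52/5, 304/35, …
ICs: h(0) = 0, h′(0) = 12.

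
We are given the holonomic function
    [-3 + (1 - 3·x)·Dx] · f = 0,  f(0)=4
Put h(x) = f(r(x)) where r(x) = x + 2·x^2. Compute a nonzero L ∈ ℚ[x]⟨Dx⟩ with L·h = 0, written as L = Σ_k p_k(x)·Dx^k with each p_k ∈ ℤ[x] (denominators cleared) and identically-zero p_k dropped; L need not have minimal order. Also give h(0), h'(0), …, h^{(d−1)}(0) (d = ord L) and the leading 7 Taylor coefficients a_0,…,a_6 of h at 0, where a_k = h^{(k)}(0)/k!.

f: a_k = 4, 12, 36, 108, 324, 972, 2916, …
Substitute x→r, Dx→(1/r')Dx; clear ⇒ L₀.
L = (3 + 12·x) + (-1 + 3·x + 6·x^2)·Dx  (order 1).
h: a_k = 4, 12, 60, 252, 1116, 4860, 21276, …
ICs: h(0) = 4.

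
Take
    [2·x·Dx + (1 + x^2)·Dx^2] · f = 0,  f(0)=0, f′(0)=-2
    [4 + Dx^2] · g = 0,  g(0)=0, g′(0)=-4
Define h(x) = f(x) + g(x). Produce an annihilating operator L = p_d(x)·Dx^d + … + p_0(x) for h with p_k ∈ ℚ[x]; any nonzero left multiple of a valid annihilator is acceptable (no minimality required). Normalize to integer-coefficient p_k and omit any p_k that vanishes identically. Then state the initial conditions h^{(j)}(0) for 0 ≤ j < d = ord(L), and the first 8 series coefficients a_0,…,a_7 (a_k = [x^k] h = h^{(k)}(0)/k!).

f: a_k = 0, -2, 0, 2/3, 0, -2/5, 0, 2/7, …
g: a_k = 0, -4, 0, 8/3, 0, -8/15, 0, 16/315, …
Weyl lclm of L_f,L_g ⇒ L₀ (ord ≤ 4).
L = (-32·x + 80·x^3 + 16·x^5)·Dx + (4 + 32·x^2 + 36·x^4 + 8·x^6)·Dx^2 + (-8·x + 20·x^3 + 4·x^5)·Dx^3 + (1 + 8·x^2 + 9·x^4 + 2·x^6)·Dx^4  (order 4).
h: a_k = 0, -6, 0, 10/3, 0, -14/15, 0, 106/315, …
ICs: h(0) = 0, h′(0) = -6, h′′(0) = 0, h′′′(0) = 20.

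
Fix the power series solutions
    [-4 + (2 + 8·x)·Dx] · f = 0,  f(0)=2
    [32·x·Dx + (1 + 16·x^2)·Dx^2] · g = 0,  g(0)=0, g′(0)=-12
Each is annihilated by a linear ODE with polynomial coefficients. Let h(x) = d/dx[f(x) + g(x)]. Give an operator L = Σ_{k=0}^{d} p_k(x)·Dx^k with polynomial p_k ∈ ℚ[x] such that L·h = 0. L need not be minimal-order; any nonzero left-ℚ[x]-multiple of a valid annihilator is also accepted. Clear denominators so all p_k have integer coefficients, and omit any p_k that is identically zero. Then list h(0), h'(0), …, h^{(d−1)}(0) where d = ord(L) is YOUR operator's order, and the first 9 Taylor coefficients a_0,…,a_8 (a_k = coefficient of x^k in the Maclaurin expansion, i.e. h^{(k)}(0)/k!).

L = (-32 - 320·x + 1536·x^2 + 3072·x^3) + (-22 - 128·x + 320·x^2 + 6144·x^3 + 10752·x^4)·Dx + (-1 + 12·x + 96·x^2 + 384·x^3 + 1792·x^4 + 3072·x^5)·Dx^2  (order 2).
h: a_k = -8, -8, 216, -80, -2792, -1008, 52848, -13728, -734952, …
ICs: h(0) = -8, h′(0) = -8.

f: a_k = 2, 4, -4, 8, -20, 56, -168, 528, -1716, …
g: a_k = 0, -12, 0, 64, 0, -3072/5, 0, 49152/7, 0, …
L₀ := lclm(L_f,L_g); ord L₀ ≤ 1+2.
Derive L from L₀ (diff closure).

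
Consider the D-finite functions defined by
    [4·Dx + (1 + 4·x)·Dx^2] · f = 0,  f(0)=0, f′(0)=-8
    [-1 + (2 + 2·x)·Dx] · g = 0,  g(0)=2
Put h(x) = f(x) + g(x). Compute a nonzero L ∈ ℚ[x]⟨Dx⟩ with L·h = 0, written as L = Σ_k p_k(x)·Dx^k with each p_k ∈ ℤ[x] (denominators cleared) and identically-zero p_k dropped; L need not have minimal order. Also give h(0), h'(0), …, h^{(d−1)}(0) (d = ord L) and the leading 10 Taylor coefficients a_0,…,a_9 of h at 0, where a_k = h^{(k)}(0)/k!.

f: a_k = 0, -8, 16, -128/3, 128, -2048/5, 4096/3, -32768/7, 16384, -524288/9, …
g: a_k = 2, 1, -1/4, 1/8, -5/64, 7/128, -21/512, 33/1024, -429/16384, 715/32768, …
Sum ⇒ L₀ = lclm(L_f,L_g) in ℚ(x)⟨Dx⟩.
L = (52 + 16·x)·Dx + (125 + 232·x + 80·x^2)·Dx^2 + (14 + 78·x + 96·x^2 + 32·x^3)·Dx^3  (order 3).
h: a_k = 2, -7, 63/4, -1021/24, 8187/64, -262109/640, 2097089/1536, -33554201/7168, 268435027/16384, -17179862749/294912, …
ICs: h(0) = 2, h′(0) = -7, h′′(0) = 63/2.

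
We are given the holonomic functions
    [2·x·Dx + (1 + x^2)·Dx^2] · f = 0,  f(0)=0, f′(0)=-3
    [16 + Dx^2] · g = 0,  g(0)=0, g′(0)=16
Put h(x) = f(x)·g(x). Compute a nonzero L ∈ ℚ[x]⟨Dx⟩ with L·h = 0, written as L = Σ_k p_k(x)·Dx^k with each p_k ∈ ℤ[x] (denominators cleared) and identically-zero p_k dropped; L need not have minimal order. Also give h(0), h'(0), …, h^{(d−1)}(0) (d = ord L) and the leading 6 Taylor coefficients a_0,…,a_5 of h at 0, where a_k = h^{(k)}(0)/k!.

L = (5440 + 19136·x^2 + 25856·x^4 + 16384·x^6 + 4096·x^8) + (1152·x + 3200·x^3 + 3072·x^5 + 1024·x^7)·Dx + (612 + 2252·x^2 + 3168·x^4 + 2048·x^6 + 512·x^8)·Dx^2 + (72·x + 200·x^3 + 192·x^5 + 64·x^7)·Dx^3 + (17 + 66·x^2 + 97·x^4 + 64·x^6 + 16·x^8)·Dx^4  (order 4).
h: a_k = 0, 0, -48, 0, 144, 0, …
ICs: h(0) = 0, h′(0) = 0, h′′(0) = -96, h′′′(0) = 0.

f: a_k = 0, -3, 0, 1, 0, -3/5, …
g: a_k = 0, 16, 0, -128/3, 0, 512/15, …
f·g: L₀ = L_f ⊗_s L_g, ord ≤ 2·2.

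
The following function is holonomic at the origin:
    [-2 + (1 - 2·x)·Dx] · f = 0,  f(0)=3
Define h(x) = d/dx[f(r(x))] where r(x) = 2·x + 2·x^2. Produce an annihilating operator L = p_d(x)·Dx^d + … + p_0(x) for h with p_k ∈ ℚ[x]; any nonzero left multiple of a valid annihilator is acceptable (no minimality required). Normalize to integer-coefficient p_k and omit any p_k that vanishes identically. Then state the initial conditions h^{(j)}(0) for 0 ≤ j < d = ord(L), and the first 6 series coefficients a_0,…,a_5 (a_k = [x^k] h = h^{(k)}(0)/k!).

f: a_k = 3, 6, 12, 24, 48, 96, …
Substitute x→r, Dx→(1/r')Dx; clear ⇒ L₀.
h₀' ⇒ L via d/dx closure of L₀.
L = (10 + 24·x + 24·x^2) + (-1 + 2·x + 12·x^2 + 8·x^3)·Dx  (order 1).
h: a_k = 12, 120, 864, 5568, 33600, 194688, …
ICs: h(0) = 12.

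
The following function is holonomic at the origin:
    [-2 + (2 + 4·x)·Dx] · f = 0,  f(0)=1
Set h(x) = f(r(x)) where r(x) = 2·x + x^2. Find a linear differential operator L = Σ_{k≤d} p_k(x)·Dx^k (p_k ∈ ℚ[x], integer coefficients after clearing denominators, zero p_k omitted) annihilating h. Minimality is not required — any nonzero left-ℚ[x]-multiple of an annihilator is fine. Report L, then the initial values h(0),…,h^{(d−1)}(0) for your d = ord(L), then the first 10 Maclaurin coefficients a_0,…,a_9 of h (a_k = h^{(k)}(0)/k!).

L = (-2 - 2·x) + (1 + 4·x + 2·x^2)·Dx  (order 1).
h: a_k = 1, 2, -1, 2, -9/2, 11, -57/2, 77, -1717/8, 2451/4, …
ICs: h(0) = 1.

f: a_k = 1, 1, -1/2, 1/2, -5/8, 7/8, -21/16, 33/16, -429/128, 715/128, …
f∘r: x↦r, Dx↦Dx/r' in L_f ⇒ L₀.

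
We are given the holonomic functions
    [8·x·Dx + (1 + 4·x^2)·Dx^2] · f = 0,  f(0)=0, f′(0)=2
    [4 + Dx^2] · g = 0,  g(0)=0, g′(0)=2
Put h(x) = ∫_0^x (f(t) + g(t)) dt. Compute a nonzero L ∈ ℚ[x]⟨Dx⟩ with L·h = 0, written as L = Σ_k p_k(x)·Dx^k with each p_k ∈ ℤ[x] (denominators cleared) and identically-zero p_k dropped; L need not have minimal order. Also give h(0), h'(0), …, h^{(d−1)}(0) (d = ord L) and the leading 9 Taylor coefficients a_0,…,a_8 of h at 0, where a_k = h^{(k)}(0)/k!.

f: a_k = 0, 2, 0, -8/3, 0, 32/5, 0, -128/7, 0, …
g: a_k = 0, 2, 0, -4/3, 0, 4/15, 0, -8/315, 0, …
L₀ := lclm(L_f,L_g); ord L₀ ≤ 2+2.
Integrate: L := L₀·Dx.
L = (-352·x + 1792·x^3 + 512·x^5)·Dx^2 + (-4 + 112·x^2 + 576·x^4 + 256·x^6)·Dx^3 + (-88·x + 448·x^3 + 128·x^5)·Dx^4 + (-1 + 28·x^2 + 144·x^4 + 64·x^6)·Dx^5  (order 5).
h: a_k = 0, 0, 2, 0, -1, 0, 10/9, 0, -103/45, …
ICs: h(0) = 0, h′(0) = 0, h′′(0) = 4, h′′′(0) = 0, h′′′′(0) = -24.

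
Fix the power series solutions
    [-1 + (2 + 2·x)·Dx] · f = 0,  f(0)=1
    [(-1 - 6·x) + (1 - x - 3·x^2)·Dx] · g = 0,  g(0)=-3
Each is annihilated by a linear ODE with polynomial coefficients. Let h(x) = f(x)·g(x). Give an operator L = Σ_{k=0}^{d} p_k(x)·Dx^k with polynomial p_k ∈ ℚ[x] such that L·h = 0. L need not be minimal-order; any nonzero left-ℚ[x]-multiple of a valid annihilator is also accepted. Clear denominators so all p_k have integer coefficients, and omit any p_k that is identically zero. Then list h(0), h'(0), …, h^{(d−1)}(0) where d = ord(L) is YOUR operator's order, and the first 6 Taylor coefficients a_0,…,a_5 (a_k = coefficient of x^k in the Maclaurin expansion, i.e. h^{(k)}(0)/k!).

f: a_k = 1, 1/2, -1/8, 1/16, -5/128, 7/256, …
g: a_k = -3, -3, -12, -21, -57, -120, …
L₀ := L_f ⊗_s L_g (sym. prod.), ord ≤ 1.
L = (3 + 13·x + 9·x^2) + (-2 + 8·x^2 + 6·x^3)·Dx  (order 1).
h: a_k = -3, -9/2, -105/8, -429/16, -8457/128, -37527/256, …
ICs: h(0) = -3.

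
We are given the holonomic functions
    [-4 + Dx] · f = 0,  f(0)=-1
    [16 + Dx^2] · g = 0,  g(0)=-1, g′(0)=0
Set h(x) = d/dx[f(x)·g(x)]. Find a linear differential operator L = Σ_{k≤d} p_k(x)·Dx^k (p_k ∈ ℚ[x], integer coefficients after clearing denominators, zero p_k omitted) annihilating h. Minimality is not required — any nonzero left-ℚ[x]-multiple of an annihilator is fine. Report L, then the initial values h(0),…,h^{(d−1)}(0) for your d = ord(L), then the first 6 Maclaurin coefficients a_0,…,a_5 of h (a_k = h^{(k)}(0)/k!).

f: a_k = -1, -4, -8, -32/3, -32/3, -128/15, …
g: a_k = -1, 0, 8, 0, -32/3, 0, …
h₀=f·g: eliminate ⇒ L₀, order ≤ 1·2.
Derive L from L₀ (diff closure).
L = 32 - 8·Dx + Dx^2  (order 2).
h: a_k = 4, 0, -64, -512/3, -512/3, 0, …
ICs: h(0) = 4, h′(0) = 0.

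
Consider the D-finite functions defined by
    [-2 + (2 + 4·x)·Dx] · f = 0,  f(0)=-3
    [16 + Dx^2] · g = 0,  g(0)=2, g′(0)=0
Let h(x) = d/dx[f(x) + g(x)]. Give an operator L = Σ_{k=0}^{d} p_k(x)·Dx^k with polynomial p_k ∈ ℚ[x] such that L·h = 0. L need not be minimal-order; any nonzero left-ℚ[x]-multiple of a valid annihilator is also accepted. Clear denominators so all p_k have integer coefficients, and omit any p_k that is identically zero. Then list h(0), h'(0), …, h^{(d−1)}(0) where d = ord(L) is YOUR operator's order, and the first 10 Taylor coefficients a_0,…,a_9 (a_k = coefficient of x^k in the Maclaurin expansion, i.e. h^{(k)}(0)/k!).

f: a_k = -3, -3, 3/2, -3/2, 15/8, -21/8, 63/16, -99/16, 1287/128, -2145/128, …
g: a_k = 2, 0, -16, 0, 64/3, 0, -512/45, 0, 1024/315, 0, …
L₀ := lclm(L_f,L_g); ord L₀ ≤ 1+2.
Differentiate: ansatz ord ≤ ord L₀ ⇒ L.
L = (-496 - 1024·x - 1024·x^2) + (-304 - 1632·x - 3072·x^2 - 2048·x^3)·Dx + (-31 - 64·x - 64·x^2)·Dx^2 + (-19 - 102·x - 192·x^2 - 128·x^3)·Dx^3  (order 3).
h: a_k = -3, -29, -9/2, 557/6, -105/8, -5357/120, -693/16, 536477/5040, -19305/128, 101281123/362880, …
ICs: h(0) = -3, h′(0) = -29, h′′(0) = -9.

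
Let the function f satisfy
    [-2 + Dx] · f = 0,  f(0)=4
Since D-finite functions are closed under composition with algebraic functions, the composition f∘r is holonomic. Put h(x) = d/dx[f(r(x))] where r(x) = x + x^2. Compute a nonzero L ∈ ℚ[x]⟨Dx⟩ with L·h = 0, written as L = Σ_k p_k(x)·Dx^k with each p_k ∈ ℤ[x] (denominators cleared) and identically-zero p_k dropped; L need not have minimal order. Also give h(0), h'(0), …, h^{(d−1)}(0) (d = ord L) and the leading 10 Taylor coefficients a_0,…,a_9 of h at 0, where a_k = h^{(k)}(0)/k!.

f: a_k = 4, 8, 8, 16/3, 8/3, 16/15, 16/45, 32/315, 8/315, 16/2835, …
Substitute x→r, Dx→(1/r')Dx; clear ⇒ L₀.
Derive L from L₀ (diff closure).
L = (4 + 8·x + 8·x^2) + (-1 - 2·x)·Dx  (order 1).
h: a_k = 8, 32, 64, 320/3, 416/3, 2432/15, 7424/45, 48896/315, 8384/63, 303872/2835, …
ICs: h(0) = 8.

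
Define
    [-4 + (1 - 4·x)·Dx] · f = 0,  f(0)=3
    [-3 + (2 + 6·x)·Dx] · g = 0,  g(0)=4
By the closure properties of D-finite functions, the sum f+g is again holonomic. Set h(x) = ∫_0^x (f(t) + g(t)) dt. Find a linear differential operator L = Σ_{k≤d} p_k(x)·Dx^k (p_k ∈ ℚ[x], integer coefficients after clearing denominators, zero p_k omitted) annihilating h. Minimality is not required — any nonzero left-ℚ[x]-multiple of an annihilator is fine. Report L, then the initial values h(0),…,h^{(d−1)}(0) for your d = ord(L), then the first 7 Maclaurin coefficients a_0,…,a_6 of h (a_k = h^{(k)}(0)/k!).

f: a_k = 3, 12, 48, 192, 768, 3072, 12288, …
g: a_k = 4, 6, -9/2, 27/4, -405/32, 1701/64, -15309/256, …
h₀=f+g: left-lcm gives L₀, ord ≤ 2.
∫: right-multiply L₀ by Dx.
L = (-228 - 432·x)·Dx + (137 + 696·x + 1296·x^2)·Dx^2 + (-10 - 62·x + 192·x^2 + 864·x^3)·Dx^3  (order 3).
h: a_k = 0, 7, 9, 29/2, 795/16, 24171/160, 66103/128, …
ICs: h(0) = 0, h′(0) = 7, h′′(0) = 18.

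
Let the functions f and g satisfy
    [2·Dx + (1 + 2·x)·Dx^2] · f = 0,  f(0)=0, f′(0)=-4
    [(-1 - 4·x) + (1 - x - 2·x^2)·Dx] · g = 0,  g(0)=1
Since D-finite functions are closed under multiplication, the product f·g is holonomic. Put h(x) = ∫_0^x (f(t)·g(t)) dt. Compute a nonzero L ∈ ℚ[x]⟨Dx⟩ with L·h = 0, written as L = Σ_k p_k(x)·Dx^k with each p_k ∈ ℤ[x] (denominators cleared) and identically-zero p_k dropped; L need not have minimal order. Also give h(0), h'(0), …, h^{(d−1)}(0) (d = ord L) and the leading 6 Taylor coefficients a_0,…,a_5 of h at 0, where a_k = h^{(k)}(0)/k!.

L = (6 + 16·x)·Dx + (14·x + 20·x^2)·Dx^2 + (-1 - x + 4·x^2 + 4·x^3)·Dx^3  (order 3).
h: a_k = 0, 0, -2, 0, -10/3, -16/15, …
ICs: h(0) = 0, h′(0) = 0, h′′(0) = -4.

f: a_k = 0, -4, 4, -16/3, 8, -64/5, …
g: a_k = 1, 1, 3, 5, 11, 21, …
L₀ := L_f ⊗_s L_g (sym. prod.), ord ≤ 2.
h=∫₀ˣh₀: take L = L₀·Dx.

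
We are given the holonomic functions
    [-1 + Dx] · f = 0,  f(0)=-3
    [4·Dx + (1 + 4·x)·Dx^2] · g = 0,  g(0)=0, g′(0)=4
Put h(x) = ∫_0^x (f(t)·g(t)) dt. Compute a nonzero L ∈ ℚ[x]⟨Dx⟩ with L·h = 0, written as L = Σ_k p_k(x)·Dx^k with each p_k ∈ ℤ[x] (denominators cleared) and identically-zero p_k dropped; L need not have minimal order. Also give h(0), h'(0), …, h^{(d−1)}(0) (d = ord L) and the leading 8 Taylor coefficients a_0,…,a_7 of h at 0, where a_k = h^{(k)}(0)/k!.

f: a_k = -3, -3, -3/2, -1/2, -1/8, -1/40, -1/240, -1/1680, …
g: a_k = 0, 4, -8, 64/3, -64, 1024/5, -2048/3, 16384/7, …
Sym-product of L_f,L_g gives L₀ (≤ ord 2).
Integrate: L := L₀·Dx.
L = (-3 + 4·x)·Dx + (2 - 8·x)·Dx^2 + (1 + 4·x)·Dx^3  (order 3).
h: a_k = 0, 0, -6, 4, -23/2, 138/5, -1503/20, 9119/42, …
ICs: h(0) = 0, h′(0) = 0, h′′(0) = -12.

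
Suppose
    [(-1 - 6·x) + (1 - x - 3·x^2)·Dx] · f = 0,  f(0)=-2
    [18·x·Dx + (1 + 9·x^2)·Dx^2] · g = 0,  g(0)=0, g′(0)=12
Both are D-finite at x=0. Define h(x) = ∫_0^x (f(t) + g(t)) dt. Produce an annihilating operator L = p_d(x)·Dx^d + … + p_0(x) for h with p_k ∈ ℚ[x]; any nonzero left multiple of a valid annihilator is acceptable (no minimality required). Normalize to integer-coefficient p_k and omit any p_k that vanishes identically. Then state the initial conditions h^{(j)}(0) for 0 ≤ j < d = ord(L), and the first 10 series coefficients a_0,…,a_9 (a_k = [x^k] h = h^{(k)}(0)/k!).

L = (-72 + 288·x + 4428·x^2 + 9720·x^3 + 33534·x^4 + 13122·x^6)·Dx^2 + (30 + 180·x + 144·x^2 + 1728·x^3 + 9153·x^4 + 23814·x^5 + 2187·x^6 + 13122·x^7)·Dx^3 + (-4 - 14·x - 114·x^2 + 36·x^3 - 459·x^4 + 1539·x^5 + 2430·x^6 + 729·x^7 + 2187·x^8)·Dx^4  (order 4).
h: a_k = 0, -2, 5, -8/3, -25/2, -38/5, 286/15, -194/7, -5893/28, -1016/9, …
ICs: h(0) = 0, h′(0) = -2, h′′(0) = 10, h′′′(0) = -16.

f: a_k = -2, -2, -8, -14, -38, -80, -194, -434, -1016, -2318, …
g: a_k = 0, 12, 0, -36, 0, 972/5, 0, -8748/7, 0, 8748, …
Weyl lclm of L_f,L_g ⇒ L₀ (ord ≤ 3).
∫: right-multiply L₀ by Dx.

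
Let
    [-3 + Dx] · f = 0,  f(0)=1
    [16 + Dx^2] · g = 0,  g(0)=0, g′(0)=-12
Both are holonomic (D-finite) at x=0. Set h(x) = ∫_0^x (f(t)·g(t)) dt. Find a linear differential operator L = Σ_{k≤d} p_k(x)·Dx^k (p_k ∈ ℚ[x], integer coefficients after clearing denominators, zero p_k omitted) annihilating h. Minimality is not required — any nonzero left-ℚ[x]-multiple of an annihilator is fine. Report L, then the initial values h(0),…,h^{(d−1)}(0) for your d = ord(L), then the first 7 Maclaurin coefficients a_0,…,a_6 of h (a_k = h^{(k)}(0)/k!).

f: a_k = 1, 3, 9/2, 9/2, 27/8, 81/40, 81/80, …
g: a_k = 0, -12, 0, 32, 0, -128/5, 0, …
f·g: L₀ = L_f ⊗_s L_g, ord ≤ 1·2.
Integrate: L := L₀·Dx.
L = 25·Dx - 6·Dx^2 + Dx^3  (order 3).
h: a_k = 0, 0, -6, -12, -11/2, 42/5, 779/60, …
ICs: h(0) = 0, h′(0) = 0, h′′(0) = -12.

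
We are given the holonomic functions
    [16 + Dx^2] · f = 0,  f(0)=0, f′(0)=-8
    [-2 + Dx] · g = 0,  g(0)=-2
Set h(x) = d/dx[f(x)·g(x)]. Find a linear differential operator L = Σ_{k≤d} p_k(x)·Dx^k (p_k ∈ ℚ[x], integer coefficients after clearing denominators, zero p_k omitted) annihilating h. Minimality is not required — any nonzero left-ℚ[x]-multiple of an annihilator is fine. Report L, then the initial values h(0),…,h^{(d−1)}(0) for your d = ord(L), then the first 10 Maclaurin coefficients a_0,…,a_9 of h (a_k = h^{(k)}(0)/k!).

L = 20 - 4·Dx + Dx^2  (order 2).
h: a_k = 16, 64, -32, -256, -608/3, 1408/15, 8896/45, 1024/15, -11488/315, -99712/2835, …
ICs: h(0) = 16, h′(0) = 64.

f: a_k = 0, -8, 0, 64/3, 0, -256/15, 0, 2048/315, 0, -4096/2835, …
g: a_k = -2, -4, -4, -8/3, -4/3, -8/15, -8/45, -16/315, -4/315, -8/2835, …
h₀=f·g: eliminate ⇒ L₀, order ≤ 2·1.
h₀' ⇒ L via d/dx closure of L₀.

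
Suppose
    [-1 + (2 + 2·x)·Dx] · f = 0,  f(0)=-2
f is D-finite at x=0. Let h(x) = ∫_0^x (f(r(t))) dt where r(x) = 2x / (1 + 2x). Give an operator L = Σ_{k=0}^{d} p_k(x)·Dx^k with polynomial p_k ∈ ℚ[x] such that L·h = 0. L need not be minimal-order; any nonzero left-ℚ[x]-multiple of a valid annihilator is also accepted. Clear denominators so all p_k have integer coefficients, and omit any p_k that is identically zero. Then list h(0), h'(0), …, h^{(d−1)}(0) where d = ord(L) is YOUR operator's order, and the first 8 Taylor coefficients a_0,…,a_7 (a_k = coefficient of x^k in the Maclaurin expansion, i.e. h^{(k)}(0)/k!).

L = -Dx + (1 + 6·x + 8·x^2)·Dx^2  (order 2).
h: a_k = 0, -2, -1, 5/3, -13/4, 141/20, -133/8, 2353/56, …
ICs: h(0) = 0, h′(0) = -2.

f: a_k = -2, -1, 1/4, -1/8, 5/64, -7/128, 21/512, -33/1024, …
Substitute x→r, Dx→(1/r')Dx; clear ⇒ L₀.
h=∫h₀ ⇒ L = L₀·Dx.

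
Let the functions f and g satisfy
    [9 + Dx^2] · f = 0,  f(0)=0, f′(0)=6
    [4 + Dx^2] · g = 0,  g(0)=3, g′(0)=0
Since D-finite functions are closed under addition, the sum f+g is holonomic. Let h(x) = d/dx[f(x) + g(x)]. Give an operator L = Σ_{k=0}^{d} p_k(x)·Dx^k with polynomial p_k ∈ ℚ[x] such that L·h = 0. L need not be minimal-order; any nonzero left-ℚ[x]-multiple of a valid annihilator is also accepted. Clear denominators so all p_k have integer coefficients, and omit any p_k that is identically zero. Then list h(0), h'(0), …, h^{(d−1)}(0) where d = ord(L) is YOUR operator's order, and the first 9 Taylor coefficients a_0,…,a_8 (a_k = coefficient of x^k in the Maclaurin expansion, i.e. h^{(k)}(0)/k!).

f: a_k = 0, 6, 0, -9, 0, 81/20, 0, -243/280, 0, …
g: a_k = 3, 0, -6, 0, 2, 0, -4/15, 0, 2/105, …
Weyl lclm of L_f,L_g ⇒ L₀ (ord ≤ 4).
h=h₀': d/dx-closure on L₀ ⇒ L.
L = 36 + 13·Dx^2 + Dx^4  (order 4).
h: a_k = 6, -12, -27, 8, 81/4, -8/5, -243/40, 16/105, 2187/2240, …
ICs: h(0) = 6, h′(0) = -12, h′′(0) = -54, h′′′(0) = 48.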